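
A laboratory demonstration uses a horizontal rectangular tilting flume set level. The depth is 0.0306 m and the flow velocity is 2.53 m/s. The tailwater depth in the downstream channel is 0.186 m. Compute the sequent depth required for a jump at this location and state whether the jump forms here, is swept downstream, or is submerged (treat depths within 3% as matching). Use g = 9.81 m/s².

Fr₁ = V₁/√(g·y₁) = 2.53/√(9.81×0.0306) = 4.62.
Conjugate-depth relation: y₂/y₁ = ½[√(1 + 8Fr₁²) − 1] = ½[√171.6 − 1] = 6.05.
y₂ = 6.05 × 0.0306 = 0.185 m.
Tailwater y_tw = 0.186 m: y_tw ≈ y₂, so the jump forms here.

y₂ = 0.185 m; the jump forms here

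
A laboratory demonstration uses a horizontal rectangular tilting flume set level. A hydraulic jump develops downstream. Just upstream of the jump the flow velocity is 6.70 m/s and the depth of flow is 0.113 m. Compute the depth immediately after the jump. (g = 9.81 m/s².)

Fr₁ = V₁/√(g·y₁) = 6.70/√(9.81×0.113) = 6.36.
From the momentum equation for a rectangular channel, y₂/y₁ = ½[√(1 + 8Fr₁²) − 1] = ½[√325.0 − 1] = 8.51.
y₂ = 8.51 × 0.113 = 0.962 m.

y₂ = 0.962 m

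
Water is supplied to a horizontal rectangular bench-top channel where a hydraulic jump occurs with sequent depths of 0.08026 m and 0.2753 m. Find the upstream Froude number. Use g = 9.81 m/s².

Fr₁ = 2.756

For a rectangular channel the momentum equation gives q² = ½·g·y₁·y₂·(y₁ + y₂) = ½×9.81×0.08026×0.2753×0.3556 = 0.03854.
q = √0.03854 = 0.1963 m²/s.
V₁ = q/y₁ = 2.446 m/s; Fr₁ = V₁/√(g·y₁) = 2.756.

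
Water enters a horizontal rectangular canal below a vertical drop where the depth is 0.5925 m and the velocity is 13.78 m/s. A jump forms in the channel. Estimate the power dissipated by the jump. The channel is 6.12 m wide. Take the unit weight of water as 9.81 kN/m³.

Fr₁ = V₁/√(g·y₁) = 13.78/√(9.81×0.5925) = 5.716.
Sequent-depth ratio: y₂/y₁ = ½[√(1 + 8Fr₁²) − 1] = ½[√262.36 − 1] = 7.599.
y₂ = 7.599 × 0.5925 = 4.502 m.
q = V₁·y₁ = 13.78 × 0.5925 = 8.165 m²/s. V₂ = q/y₂ = 8.165/4.502 = 1.813 m/s. E₁ = y₁ + V₁²/2g = 10.27 m; E₂ = y₂ + V₂²/2g = 4.670 m. ΔE = E₁ − E₂ = 5.601 m.
Q = q·b = 8.165 × 6.12 = 49.97 m³/s. P = γ·Q·ΔE = 9.81 × 49.97 × 5.601 = 2745 kW.

P = 2745 kW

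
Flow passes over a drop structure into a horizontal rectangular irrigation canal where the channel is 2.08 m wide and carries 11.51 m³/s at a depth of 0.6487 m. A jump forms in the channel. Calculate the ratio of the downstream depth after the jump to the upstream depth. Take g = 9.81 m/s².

y₂/y₁ = 4.308

q = Q/b = 11.51/2.08 = 5.534 m²/s; V₁ = q/y₁ = 8.530 m/s. Fr₁ = V₁/√(g·y₁) = 3.382.
Bélanger equation: y₂/y₁ = ½[√(1 + 8Fr₁²) − 1] = ½[√92.477 − 1] = 4.308.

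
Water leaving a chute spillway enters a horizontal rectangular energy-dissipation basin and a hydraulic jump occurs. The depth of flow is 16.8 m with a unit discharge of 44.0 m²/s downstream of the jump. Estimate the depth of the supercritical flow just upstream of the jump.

y₁ = 1.30 m

V₂ = q/y₂ = 44.0/16.8 = 2.62 m/s; Fr₂ = V₂/√(g·y₂) = 0.204.
Since the conjugate-depth ratio holds either way, y₁/y₂ = ½[√(1 + 8Fr₂²) − 1] = ½[√1.333 − 1] = 0.0773.
y₁ = 0.0773 × 16.8 = 1.30 m.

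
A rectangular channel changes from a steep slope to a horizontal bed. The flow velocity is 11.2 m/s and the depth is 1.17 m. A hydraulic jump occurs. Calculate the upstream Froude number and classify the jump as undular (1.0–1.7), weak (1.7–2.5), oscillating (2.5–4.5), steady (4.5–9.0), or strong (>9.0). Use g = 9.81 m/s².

Fr₁ = V₁/√(g·y₁) = 11.2/√(9.81×1.17) = 3.31.
Fr₁ = 3.31 lies in the oscillating range.

Fr₁ = 3.31; oscillating jump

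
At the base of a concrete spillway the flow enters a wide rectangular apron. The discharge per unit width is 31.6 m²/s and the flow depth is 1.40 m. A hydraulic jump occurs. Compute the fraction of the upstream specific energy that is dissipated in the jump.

ΔE/E₁ = 0.570 (57.0%)

V₁ = q/y₁ = 31.6/1.40 = 22.6 m/s. Fr₁ = V₁/√(g·y₁) = 22.6/√(9.81×1.40) = 6.09.
Sequent-depth ratio: y₂/y₁ = ½[√(1 + 8Fr₁²) − 1] = ½[√297.8 − 1] = 8.13.
y₂ = 8.13 × 1.40 = 11.4 m.
E₁ = y₁ + V₁²/2g = 27.4 m. ΔE = (y₂ − y₁)³/(4y₁y₂) = 15.6 m. ΔE/E₁ = 15.6/27.4 = 0.570.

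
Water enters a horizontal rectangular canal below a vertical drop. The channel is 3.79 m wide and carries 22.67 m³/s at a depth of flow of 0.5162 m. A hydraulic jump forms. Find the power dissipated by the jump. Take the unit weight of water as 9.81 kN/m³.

P = 823.3 kW

q = Q/b = 22.67/3.79 = 5.982 m²/s; V₁ = q/y₁ = 11.59 m/s. Fr₁ = V₁/√(g·y₁) = 5.149.
By Bélanger, y₂/y₁ = ½[√(1 + 8Fr₁²) − 1] = ½[√213.12 − 1] = 6.799.
y₂ = 6.799 × 0.5162 = 3.510 m.
V₂ = q/y₂ = 5.982/3.510 = 1.704 m/s. E₁ = y₁ + V₁²/2g = 7.360 m; E₂ = y₂ + V₂²/2g = 3.658 m. ΔE = E₁ − E₂ = 3.702 m.
P = γ·Q·ΔE = 9.81 × 22.67 × 3.702 = 823.3 kW.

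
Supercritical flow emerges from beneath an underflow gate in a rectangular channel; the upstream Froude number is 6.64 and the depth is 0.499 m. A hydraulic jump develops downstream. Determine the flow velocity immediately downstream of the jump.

V₂ = 1.65 m/s

Fr₁ = 6.64 (given).
Sequent-depth ratio: y₂/y₁ = ½[√(1 + 8Fr₁²) − 1] = ½[√353.7 − 1] = 8.90.
y₂ = 8.90 × 0.499 = 4.44 m.
V₁ = Fr₁·√(g·y₁) = 6.64×√(9.81×0.499) = 14.7 m/s; q = V₁·y₁ = 7.33 m²/s.
V₂ = q/y₂ = 7.33/4.44 = 1.65 m/s.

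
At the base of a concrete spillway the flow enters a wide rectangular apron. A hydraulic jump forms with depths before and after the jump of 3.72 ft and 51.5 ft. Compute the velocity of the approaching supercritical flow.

For a rectangular channel the momentum equation gives q² = ½·g·y₁·y₂·(y₁ + y₂) = ½×32.2×3.72×51.5×55.2 = 170323.
q = √170323 = 413 ft²/s.
V₁ = q/y₁ = 413/3.72 = 111 ft/s.

V₁ = 111 ft/s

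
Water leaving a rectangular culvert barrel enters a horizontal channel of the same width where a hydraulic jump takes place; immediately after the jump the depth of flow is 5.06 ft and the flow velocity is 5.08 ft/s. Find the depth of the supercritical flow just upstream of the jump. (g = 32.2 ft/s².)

y₁ = 1.28 ft

Fr₂ = V₂/√(g·y₂) = 5.08/√(32.2×5.06) = 0.398.
The Bélanger relation is symmetric: y₁/y₂ = ½[√(1 + 8Fr₂²) − 1] = ½[√2.267 − 1] = 0.253.
y₁ = 0.253 × 5.06 = 1.28 ft.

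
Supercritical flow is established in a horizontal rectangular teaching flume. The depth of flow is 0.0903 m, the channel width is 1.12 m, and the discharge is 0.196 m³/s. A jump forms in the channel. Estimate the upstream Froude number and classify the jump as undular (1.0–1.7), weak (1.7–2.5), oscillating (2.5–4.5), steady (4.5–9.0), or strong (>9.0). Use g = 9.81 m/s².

Fr₁ = 2.06; weak jump

q = Q/b = 0.196/1.12 = 0.175 m²/s; V₁ = q/y₁ = 1.94 m/s. Fr₁ = V₁/√(g·y₁) = 2.06.
Fr₁ = 2.06 lies in the weak range.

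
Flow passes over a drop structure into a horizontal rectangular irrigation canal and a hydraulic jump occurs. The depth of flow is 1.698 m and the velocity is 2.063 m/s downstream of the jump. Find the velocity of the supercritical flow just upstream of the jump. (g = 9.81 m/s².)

Fr₂ = V₂/√(g·y₂) = 2.063/√(9.81×1.698) = 0.5055.
The Bélanger relation is symmetric: y₁/y₂ = ½[√(1 + 8Fr₂²) − 1] = ½[√3.0440 − 1] = 0.3724.
y₁ = 0.3724 × 1.698 = 0.6323 m.
V₁ = q/y₁ = 3.503/0.6323 = 5.540 m/s.

V₁ = 5.540 m/s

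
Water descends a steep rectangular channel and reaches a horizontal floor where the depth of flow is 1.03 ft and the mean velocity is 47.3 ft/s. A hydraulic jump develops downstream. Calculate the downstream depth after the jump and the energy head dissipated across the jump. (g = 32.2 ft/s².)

y₂ = 11.5 ft; ΔE = 24.0 ft

Fr₁ = V₁/√(g·y₁) = 47.3/√(32.2×1.03) = 8.21.
Conjugate-depth relation: y₂/y₁ = ½[√(1 + 8Fr₁²) − 1] = ½[√540.7 − 1] = 11.1.
y₂ = 11.1 × 1.03 = 11.5 ft.
q = V₁·y₁ = 47.3 × 1.03 = 48.7 ft²/s. V₂ = q/y₂ = 48.7/11.5 = 4.25 ft/s. E₁ = y₁ + V₁²/2g = 35.8 ft; E₂ = y₂ + V₂²/2g = 11.7 ft. ΔE = E₁ − E₂ = 24.0 ft.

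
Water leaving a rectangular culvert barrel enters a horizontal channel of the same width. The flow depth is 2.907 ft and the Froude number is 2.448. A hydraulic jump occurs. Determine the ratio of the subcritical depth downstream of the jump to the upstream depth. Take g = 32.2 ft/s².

Fr₁ = 2.448 (given).
Sequent-depth ratio: y₂/y₁ = ½[√(1 + 8Fr₁²) − 1] = ½[√48.942 − 1] = 2.998.

y₂/y₁ = 2.998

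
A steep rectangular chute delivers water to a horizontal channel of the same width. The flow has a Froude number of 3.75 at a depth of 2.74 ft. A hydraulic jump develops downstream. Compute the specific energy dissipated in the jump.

ΔE = 7.95 ft

Fr₁ = 3.75 (given).
From the momentum equation for a rectangular channel, y₂/y₁ = ½[√(1 + 8Fr₁²) − 1] = ½[√113.5 − 1] = 4.83.
y₂ = 4.83 × 2.74 = 13.2 ft.
Head loss: ΔE = (y₂ − y₁)³/(4y₁y₂) = (13.2 − 2.74)³/(4×2.74×13.2) = 1153/145 = 7.95 ft.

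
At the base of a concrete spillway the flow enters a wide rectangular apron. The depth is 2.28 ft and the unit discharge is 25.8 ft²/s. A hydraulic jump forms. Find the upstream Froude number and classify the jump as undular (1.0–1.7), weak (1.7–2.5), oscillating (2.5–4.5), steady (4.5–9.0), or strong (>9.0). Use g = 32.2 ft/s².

V₁ = q/y₁ = 25.8/2.28 = 11.3 ft/s. Fr₁ = V₁/√(g·y₁) = 11.3/√(32.2×2.28) = 1.32.
Fr₁ = 1.32 lies in the undular range.

Fr₁ = 1.32; undular jump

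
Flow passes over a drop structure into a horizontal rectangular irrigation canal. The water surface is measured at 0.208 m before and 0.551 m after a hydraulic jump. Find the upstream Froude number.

Fr₁ = 2.20

For a rectangular channel the momentum equation gives q² = ½·g·y₁·y₂·(y₁ + y₂) = ½×9.81×0.208×0.551×0.759 = 0.427.
q = √0.427 = 0.653 m²/s.
V₁ = q/y₁ = 3.14 m/s; Fr₁ = V₁/√(g·y₁) = 2.20.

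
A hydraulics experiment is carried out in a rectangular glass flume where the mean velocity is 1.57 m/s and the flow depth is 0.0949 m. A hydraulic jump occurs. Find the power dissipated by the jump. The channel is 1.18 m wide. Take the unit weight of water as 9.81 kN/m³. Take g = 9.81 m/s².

Fr₁ = V₁/√(g·y₁) = 1.57/√(9.81×0.0949) = 1.63.
By Bélanger, y₂/y₁ = ½[√(1 + 8Fr₁²) − 1] = ½[√22.18 − 1] = 1.85.
y₂ = 1.85 × 0.0949 = 0.176 m.
q = V₁·y₁ = 1.57 × 0.0949 = 0.149 m²/s. V₂ = q/y₂ = 0.149/0.176 = 0.846 m/s. E₁ = y₁ + V₁²/2g = 0.221 m; E₂ = y₂ + V₂²/2g = 0.213 m. ΔE = E₁ − E₂ = 0.00799 m.
Q = q·b = 0.149 × 1.18 = 0.176 m³/s. P = γ·Q·ΔE = 9.81 × 0.176 × 0.00799 = 0.0138 kW.

P = 0.0138 kW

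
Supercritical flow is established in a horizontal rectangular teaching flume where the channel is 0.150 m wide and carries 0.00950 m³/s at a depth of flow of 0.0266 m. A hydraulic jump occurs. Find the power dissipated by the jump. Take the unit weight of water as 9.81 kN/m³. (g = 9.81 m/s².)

P = 0.0135 kW

q = Q/b = 0.00950/0.150 = 0.0633 m²/s; V₁ = q/y₁ = 2.38 m/s. Fr₁ = V₁/√(g·y₁) = 4.66.
By Bélanger, y₂/y₁ = ½[√(1 + 8Fr₁²) − 1] = ½[√174.8 − 1] = 6.11.
y₂ = 6.11 × 0.0266 = 0.163 m.
V₂ = q/y₂ = 0.0633/0.163 = 0.390 m/s. E₁ = y₁ + V₁²/2g = 0.316 m; E₂ = y₂ + V₂²/2g = 0.170 m. ΔE = E₁ − E₂ = 0.145 m.
P = γ·Q·ΔE = 9.81 × 0.00950 × 0.145 = 0.0135 kW.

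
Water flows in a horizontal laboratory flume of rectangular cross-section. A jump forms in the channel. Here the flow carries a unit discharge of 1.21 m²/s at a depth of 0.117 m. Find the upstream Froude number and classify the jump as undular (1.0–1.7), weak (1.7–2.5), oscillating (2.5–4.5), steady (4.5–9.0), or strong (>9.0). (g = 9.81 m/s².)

Fr₁ = 9.65; strong jump

V₁ = q/y₁ = 1.21/0.117 = 10.3 m/s. Fr₁ = V₁/√(g·y₁) = 10.3/√(9.81×0.117) = 9.65.
Fr₁ = 9.65 lies in the strong range.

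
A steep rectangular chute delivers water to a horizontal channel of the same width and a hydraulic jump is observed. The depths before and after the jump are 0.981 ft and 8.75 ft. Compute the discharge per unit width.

q = 36.7 ft²/s

For a rectangular channel the momentum equation gives q² = ½·g·y₁·y₂·(y₁ + y₂) = ½×32.2×0.981×8.75×9.73 = 1345.
q = √1345 = 36.7 ft²/s.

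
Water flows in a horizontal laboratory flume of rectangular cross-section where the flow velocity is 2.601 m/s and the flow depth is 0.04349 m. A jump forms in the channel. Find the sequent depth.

Fr₁ = V₁/√(g·y₁) = 2.601/√(9.81×0.04349) = 3.982.
Sequent-depth ratio: y₂/y₁ = ½[√(1 + 8Fr₁²) − 1] = ½[√127.86 − 1] = 5.154.
y₂ = 5.154 × 0.04349 = 0.2241 m.

y₂ = 0.2241 m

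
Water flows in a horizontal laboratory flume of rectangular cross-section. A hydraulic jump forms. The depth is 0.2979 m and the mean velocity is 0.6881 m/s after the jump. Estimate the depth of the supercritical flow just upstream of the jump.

Fr₂ = V₂/√(g·y₂) = 0.6881/√(9.81×0.2979) = 0.4025.
The Bélanger relation is symmetric: y₁/y₂ = ½[√(1 + 8Fr₂²) − 1] = ½[√2.2961 − 1] = 0.2577.
y₁ = 0.2577 × 0.2979 = 0.07675 m.

y₁ = 0.07675 m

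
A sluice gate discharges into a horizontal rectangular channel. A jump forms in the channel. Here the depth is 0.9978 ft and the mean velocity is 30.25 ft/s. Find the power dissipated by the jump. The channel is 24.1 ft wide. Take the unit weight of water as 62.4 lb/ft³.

Fr₁ = V₁/√(g·y₁) = 30.25/√(32.2×0.9978) = 5.337.
Sequent-depth ratio: y₂/y₁ = ½[√(1 + 8Fr₁²) − 1] = ½[√228.85 − 1] = 7.064.
y₂ = 7.064 × 0.9978 = 7.048 ft.
q = V₁·y₁ = 30.25 × 0.9978 = 30.18 ft²/s. V₂ = q/y₂ = 30.18/7.048 = 4.282 ft/s. E₁ = y₁ + V₁²/2g = 15.21 ft; E₂ = y₂ + V₂²/2g = 7.333 ft. ΔE = E₁ − E₂ = 7.874 ft.
Q = q·b = 30.18 × 24.1 = 727.4 cfs. P = γ·Q·ΔE/550 = 62.4 × 727.4 × 7.874 / 550 = 649.8 hp.

P = 649.8 hp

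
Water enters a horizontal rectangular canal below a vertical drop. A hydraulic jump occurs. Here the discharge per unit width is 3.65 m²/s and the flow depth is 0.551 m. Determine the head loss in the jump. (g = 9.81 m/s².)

ΔE = 0.649 m

V₁ = q/y₁ = 3.65/0.551 = 6.62 m/s. Fr₁ = V₁/√(g·y₁) = 6.62/√(9.81×0.551) = 2.85.
From the momentum equation for a rectangular channel, y₂/y₁ = ½[√(1 + 8Fr₁²) − 1] = ½[√65.95 − 1] = 3.56.
y₂ = 3.56 × 0.551 = 1.96 m.
V₂ = q/y₂ = 3.65/1.96 = 1.86 m/s. E₁ = y₁ + V₁²/2g = 2.79 m; E₂ = y₂ + V₂²/2g = 2.14 m. ΔE = E₁ − E₂ = 0.649 m.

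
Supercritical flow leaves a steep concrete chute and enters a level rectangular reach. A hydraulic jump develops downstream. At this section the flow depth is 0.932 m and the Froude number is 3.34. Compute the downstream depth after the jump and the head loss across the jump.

Fr₁ = 3.34 (given).
From the momentum equation for a rectangular channel, y₂/y₁ = ½[√(1 + 8Fr₁²) − 1] = ½[√90.24 − 1] = 4.25.
y₂ = 4.25 × 0.932 = 3.96 m.
V₁ = Fr₁·√(g·y₁) = 3.34×√(9.81×0.932) = 10.1 m/s; q = V₁·y₁ = 9.41 m²/s. V₂ = q/y₂ = 9.41/3.96 = 2.38 m/s. E₁ = y₁ + V₁²/2g = 6.13 m; E₂ = y₂ + V₂²/2g = 4.25 m. ΔE = E₁ − E₂ = 1.88 m.

y₂ = 3.96 m; ΔE = 1.88 m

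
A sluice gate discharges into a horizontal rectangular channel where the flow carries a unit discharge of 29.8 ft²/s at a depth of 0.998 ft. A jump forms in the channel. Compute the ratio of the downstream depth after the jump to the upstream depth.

y₂/y₁ = 6.97

V₁ = q/y₁ = 29.8/0.998 = 29.9 ft/s. Fr₁ = V₁/√(g·y₁) = 29.9/√(32.2×0.998) = 5.27.
Conjugate-depth relation: y₂/y₁ = ½[√(1 + 8Fr₁²) − 1] = ½[√223.0 − 1] = 6.97.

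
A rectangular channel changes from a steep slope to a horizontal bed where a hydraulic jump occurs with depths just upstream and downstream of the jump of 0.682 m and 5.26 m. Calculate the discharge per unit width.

q = 10.2 m²/s

For a rectangular channel the momentum equation gives q² = ½·g·y₁·y₂·(y₁ + y₂) = ½×9.81×0.682×5.26×5.94 = 105.
q = √105 = 10.2 m²/s.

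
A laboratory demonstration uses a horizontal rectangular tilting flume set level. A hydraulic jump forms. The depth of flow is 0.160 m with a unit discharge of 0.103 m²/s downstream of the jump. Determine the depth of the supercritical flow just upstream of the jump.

y₁ = 0.0611 m

V₂ = q/y₂ = 0.103/0.160 = 0.644 m/s; Fr₂ = V₂/√(g·y₂) = 0.514.
From the momentum equation (using Fr₂), y₁/y₂ = ½[√(1 + 8Fr₂²) − 1] = ½[√3.112 − 1] = 0.382.
y₁ = 0.382 × 0.160 = 0.0611 m.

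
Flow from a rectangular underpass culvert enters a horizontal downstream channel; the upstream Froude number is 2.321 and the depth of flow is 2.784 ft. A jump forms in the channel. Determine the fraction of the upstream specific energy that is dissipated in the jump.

Fr₁ = 2.321 (given).
Sequent-depth ratio: y₂/y₁ = ½[√(1 + 8Fr₁²) − 1] = ½[√44.096 − 1] = 2.820.
y₂ = 2.820 × 2.784 = 7.852 ft.
E₁ = y₁(1 + Fr₁²/2) = 2.784×(1 + 2.321²/2) = 10.28 ft. ΔE = (y₂ − y₁)³/(4y₁y₂) = 1.488 ft. ΔE/E₁ = 1.488/10.28 = 0.145.

ΔE/E₁ = 0.145 (14.5%)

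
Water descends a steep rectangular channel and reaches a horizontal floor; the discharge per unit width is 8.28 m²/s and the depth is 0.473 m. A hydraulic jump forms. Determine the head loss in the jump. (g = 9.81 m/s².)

V₁ = q/y₁ = 8.28/0.473 = 17.5 m/s. Fr₁ = V₁/√(g·y₁) = 17.5/√(9.81×0.473) = 8.13.
Sequent-depth ratio: y₂/y₁ = ½[√(1 + 8Fr₁²) − 1] = ½[√529.3 − 1] = 11.0.
y₂ = 11.0 × 0.473 = 5.20 m.
Head loss: ΔE = (y₂ − y₁)³/(4y₁y₂) = (5.20 − 0.473)³/(4×0.473×5.20) = 106/9.85 = 10.8 m.

ΔE = 10.8 m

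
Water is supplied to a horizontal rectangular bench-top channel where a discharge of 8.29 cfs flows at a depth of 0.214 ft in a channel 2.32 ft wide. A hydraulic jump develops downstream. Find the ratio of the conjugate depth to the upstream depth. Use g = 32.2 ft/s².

y₂/y₁ = 8.51

q = Q/b = 8.29/2.32 = 3.57 ft²/s; V₁ = q/y₁ = 16.7 ft/s. Fr₁ = V₁/√(g·y₁) = 6.36.
Sequent-depth ratio: y₂/y₁ = ½[√(1 + 8Fr₁²) − 1] = ½[√324.7 − 1] = 8.51.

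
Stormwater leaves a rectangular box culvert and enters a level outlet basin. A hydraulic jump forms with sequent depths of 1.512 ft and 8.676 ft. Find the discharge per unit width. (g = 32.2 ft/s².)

For a rectangular channel the momentum equation gives q² = ½·g·y₁·y₂·(y₁ + y₂) = ½×32.2×1.512×8.676×10.19 = 2152.
q = √2152 = 46.39 ft²/s.

q = 46.39 ft²/s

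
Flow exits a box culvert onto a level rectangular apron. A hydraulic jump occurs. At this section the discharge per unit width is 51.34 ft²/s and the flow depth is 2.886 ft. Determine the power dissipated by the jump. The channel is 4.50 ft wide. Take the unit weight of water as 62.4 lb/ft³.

V₁ = q/y₁ = 51.34/2.886 = 17.79 ft/s. Fr₁ = V₁/√(g·y₁) = 17.79/√(32.2×2.886) = 1.845.
By Bélanger, y₂/y₁ = ½[√(1 + 8Fr₁²) − 1] = ½[√28.243 − 1] = 2.157.
y₂ = 2.157 × 2.886 = 6.226 ft.
V₂ = q/y₂ = 51.34/6.226 = 8.246 ft/s. E₁ = y₁ + V₁²/2g = 7.800 ft; E₂ = y₂ + V₂²/2g = 7.282 ft. ΔE = E₁ − E₂ = 0.5183 ft.
Q = q·b = 51.34 × 4.50 = 231.0 cfs. P = γ·Q·ΔE/550 = 62.4 × 231.0 × 0.5183 / 550 = 13.59 hp.

P = 13.59 hp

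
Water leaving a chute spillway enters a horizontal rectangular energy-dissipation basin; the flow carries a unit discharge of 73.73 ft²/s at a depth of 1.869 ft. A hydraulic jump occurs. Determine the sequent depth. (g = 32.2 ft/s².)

y₂ = 12.54 ft

V₁ = q/y₁ = 73.73/1.869 = 39.45 ft/s. Fr₁ = V₁/√(g·y₁) = 39.45/√(32.2×1.869) = 5.085.
Conjugate-depth relation: y₂/y₁ = ½[√(1 + 8Fr₁²) − 1] = ½[√207.87 − 1] = 6.709.
y₂ = 6.709 × 1.869 = 12.54 ft.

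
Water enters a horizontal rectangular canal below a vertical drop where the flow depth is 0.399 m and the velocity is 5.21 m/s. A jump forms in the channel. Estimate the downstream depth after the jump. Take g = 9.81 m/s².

y₂ = 1.30 m

Fr₁ = V₁/√(g·y₁) = 5.21/√(9.81×0.399) = 2.63.
Bélanger equation: y₂/y₁ = ½[√(1 + 8Fr₁²) − 1] = ½[√56.48 − 1] = 3.26.
y₂ = 3.26 × 0.399 = 1.30 m.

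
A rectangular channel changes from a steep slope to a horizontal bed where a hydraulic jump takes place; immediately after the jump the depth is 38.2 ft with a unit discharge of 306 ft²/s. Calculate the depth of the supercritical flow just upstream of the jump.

V₂ = q/y₂ = 306/38.2 = 8.01 ft/s; Fr₂ = V₂/√(g·y₂) = 0.228.
Since the conjugate-depth ratio holds either way, y₁/y₂ = ½[√(1 + 8Fr₂²) − 1] = ½[√1.417 − 1] = 0.0953.
y₁ = 0.0953 × 38.2 = 3.64 ft.

y₁ = 3.64 ft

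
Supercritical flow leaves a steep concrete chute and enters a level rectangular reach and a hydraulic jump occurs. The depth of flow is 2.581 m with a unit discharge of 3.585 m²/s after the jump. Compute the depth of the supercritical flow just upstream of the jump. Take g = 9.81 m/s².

y₁ = 0.3468 m

V₂ = q/y₂ = 3.585/2.581 = 1.389 m/s; Fr₂ = V₂/√(g·y₂) = 0.2760.
From the momentum equation (using Fr₂), y₁/y₂ = ½[√(1 + 8Fr₂²) − 1] = ½[√1.6096 − 1] = 0.1343.
y₁ = 0.1343 × 2.581 = 0.3468 m.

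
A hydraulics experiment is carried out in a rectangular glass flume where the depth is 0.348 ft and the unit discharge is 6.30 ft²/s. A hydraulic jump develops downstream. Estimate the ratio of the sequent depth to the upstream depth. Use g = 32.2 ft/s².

y₂/y₁ = 7.16

V₁ = q/y₁ = 6.30/0.348 = 18.1 ft/s. Fr₁ = V₁/√(g·y₁) = 18.1/√(32.2×0.348) = 5.41.
From the momentum equation for a rectangular channel, y₂/y₁ = ½[√(1 + 8Fr₁²) − 1] = ½[√235.0 − 1] = 7.16.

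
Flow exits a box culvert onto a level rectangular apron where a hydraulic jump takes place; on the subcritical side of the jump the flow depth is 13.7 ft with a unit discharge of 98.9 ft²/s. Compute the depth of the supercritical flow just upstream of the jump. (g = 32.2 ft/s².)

V₂ = q/y₂ = 98.9/13.7 = 7.22 ft/s; Fr₂ = V₂/√(g·y₂) = 0.344.
From the momentum equation (using Fr₂), y₁/y₂ = ½[√(1 + 8Fr₂²) − 1] = ½[√1.945 − 1] = 0.197.
y₁ = 0.197 × 13.7 = 2.70 ft.

y₁ = 2.70 ft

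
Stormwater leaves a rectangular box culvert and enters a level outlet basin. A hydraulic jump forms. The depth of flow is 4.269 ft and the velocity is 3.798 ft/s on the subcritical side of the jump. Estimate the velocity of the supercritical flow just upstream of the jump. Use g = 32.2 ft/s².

V₁ = 21.32 ft/s

Fr₂ = V₂/√(g·y₂) = 3.798/√(32.2×4.269) = 0.3239.
Applying the sequent-depth relation in reverse, y₁/y₂ = ½[√(1 + 8Fr₂²) − 1] = ½[√1.8395 − 1] = 0.1781.
y₁ = 0.1781 × 4.269 = 0.7605 ft.
V₁ = q/y₁ = 16.21/0.7605 = 21.32 ft/s.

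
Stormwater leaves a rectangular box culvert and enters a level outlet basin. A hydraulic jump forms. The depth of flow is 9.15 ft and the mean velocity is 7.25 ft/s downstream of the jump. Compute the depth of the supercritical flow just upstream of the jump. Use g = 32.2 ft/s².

Fr₂ = V₂/√(g·y₂) = 7.25/√(32.2×9.15) = 0.422.
Applying the sequent-depth relation in reverse, y₁/y₂ = ½[√(1 + 8Fr₂²) − 1] = ½[√2.427 − 1] = 0.279.
y₁ = 0.279 × 9.15 = 2.55 ft.

y₁ = 2.55 ft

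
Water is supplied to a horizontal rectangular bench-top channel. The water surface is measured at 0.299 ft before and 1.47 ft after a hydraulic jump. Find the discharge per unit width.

q = 3.54 ft²/s

For a rectangular channel the momentum equation gives q² = ½·g·y₁·y₂·(y₁ + y₂) = ½×32.2×0.299×1.47×1.77 = 12.5.
q = √12.5 = 3.54 ft²/s.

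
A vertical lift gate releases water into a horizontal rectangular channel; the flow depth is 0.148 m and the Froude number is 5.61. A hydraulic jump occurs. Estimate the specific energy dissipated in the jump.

Fr₁ = 5.61 (given).
From the momentum equation for a rectangular channel, y₂/y₁ = ½[√(1 + 8Fr₁²) − 1] = ½[√252.8 − 1] = 7.45.
y₂ = 7.45 × 0.148 = 1.10 m.
V₁ = Fr₁·√(g·y₁) = 5.61×√(9.81×0.148) = 6.76 m/s; q = V₁·y₁ = 1.00 m²/s. V₂ = q/y₂ = 1.00/1.10 = 0.907 m/s. E₁ = y₁ + V₁²/2g = 2.48 m; E₂ = y₂ + V₂²/2g = 1.14 m. ΔE = E₁ − E₂ = 1.33 m.

ΔE = 1.33 m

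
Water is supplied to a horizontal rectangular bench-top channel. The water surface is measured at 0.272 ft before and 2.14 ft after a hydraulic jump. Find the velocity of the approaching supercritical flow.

For a rectangular channel the momentum equation gives q² = ½·g·y₁·y₂·(y₁ + y₂) = ½×32.2×0.272×2.14×2.41 = 22.6.
q = √22.6 = 4.75 ft²/s.
V₁ = q/y₁ = 4.75/0.272 = 17.5 ft/s.

V₁ = 17.5 ft/s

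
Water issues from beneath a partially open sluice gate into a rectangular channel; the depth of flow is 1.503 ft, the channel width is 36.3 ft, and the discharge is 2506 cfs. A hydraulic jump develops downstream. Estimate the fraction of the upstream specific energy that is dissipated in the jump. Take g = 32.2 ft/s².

q = Q/b = 2506/36.3 = 69.04 ft²/s; V₁ = q/y₁ = 45.93 ft/s. Fr₁ = V₁/√(g·y₁) = 6.602.
Sequent-depth ratio: y₂/y₁ = ½[√(1 + 8Fr₁²) − 1] = ½[√349.74 − 1] = 8.851.
y₂ = 8.851 × 1.503 = 13.30 ft.
E₁ = y₁ + V₁²/2g = 34.26 ft. ΔE = (y₂ − y₁)³/(4y₁y₂) = 20.54 ft. ΔE/E₁ = 20.54/34.26 = 0.600.

ΔE/E₁ = 0.600 (60.0%)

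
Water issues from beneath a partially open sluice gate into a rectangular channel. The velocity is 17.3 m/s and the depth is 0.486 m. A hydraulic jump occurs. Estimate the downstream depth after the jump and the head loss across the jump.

Fr₁ = V₁/√(g·y₁) = 17.3/√(9.81×0.486) = 7.92.
Bélanger equation: y₂/y₁ = ½[√(1 + 8Fr₁²) − 1] = ½[√503.2 − 1] = 10.7.
y₂ = 10.7 × 0.486 = 5.21 m.
Head loss: ΔE = (y₂ − y₁)³/(4y₁y₂) = (5.21 − 0.486)³/(4×0.486×5.21) = 105/10.1 = 10.4 m.

y₂ = 5.21 m; ΔE = 10.4 m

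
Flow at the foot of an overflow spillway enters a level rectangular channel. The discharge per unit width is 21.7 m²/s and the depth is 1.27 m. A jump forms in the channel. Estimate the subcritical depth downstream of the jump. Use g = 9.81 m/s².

V₁ = q/y₁ = 21.7/1.27 = 17.1 m/s. Fr₁ = V₁/√(g·y₁) = 17.1/√(9.81×1.27) = 4.84.
Sequent-depth ratio: y₂/y₁ = ½[√(1 + 8Fr₁²) − 1] = ½[√188.5 − 1] = 6.36.
y₂ = 6.36 × 1.27 = 8.08 m.

y₂ = 8.08 m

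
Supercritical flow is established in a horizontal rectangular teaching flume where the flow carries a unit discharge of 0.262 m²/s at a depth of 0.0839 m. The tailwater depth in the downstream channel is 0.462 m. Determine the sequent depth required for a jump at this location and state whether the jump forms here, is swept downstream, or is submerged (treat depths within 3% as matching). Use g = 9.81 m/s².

V₁ = q/y₁ = 0.262/0.0839 = 3.12 m/s. Fr₁ = V₁/√(g·y₁) = 3.12/√(9.81×0.0839) = 3.44.
By Bélanger, y₂/y₁ = ½[√(1 + 8Fr₁²) − 1] = ½[√95.78 − 1] = 4.39.
y₂ = 4.39 × 0.0839 = 0.369 m.
Tailwater y_tw = 0.462 m: y_tw > y₂, so the jump is submerged.

y₂ = 0.369 m; the jump is submerged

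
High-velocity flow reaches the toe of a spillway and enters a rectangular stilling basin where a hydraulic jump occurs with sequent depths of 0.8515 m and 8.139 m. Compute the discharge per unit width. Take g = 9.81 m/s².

For a rectangular channel the momentum equation gives q² = ½·g·y₁·y₂·(y₁ + y₂) = ½×9.81×0.8515×8.139×8.990 = 305.6.
q = √305.6 = 17.48 m²/s.

q = 17.48 m²/s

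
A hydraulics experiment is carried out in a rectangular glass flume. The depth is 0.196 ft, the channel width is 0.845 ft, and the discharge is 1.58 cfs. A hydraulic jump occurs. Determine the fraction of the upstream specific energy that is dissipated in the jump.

ΔE/E₁ = 0.367 (36.7%)

q = Q/b = 1.58/0.845 = 1.87 ft²/s; V₁ = q/y₁ = 9.54 ft/s. Fr₁ = V₁/√(g·y₁) = 3.80.
Bélanger equation: y₂/y₁ = ½[√(1 + 8Fr₁²) − 1] = ½[√116.4 − 1] = 4.89.
y₂ = 4.89 × 0.196 = 0.959 ft.
E₁ = y₁ + V₁²/2g = 1.61 ft. ΔE = (y₂ − y₁)³/(4y₁y₂) = 0.591 ft. ΔE/E₁ = 0.591/1.61 = 0.367.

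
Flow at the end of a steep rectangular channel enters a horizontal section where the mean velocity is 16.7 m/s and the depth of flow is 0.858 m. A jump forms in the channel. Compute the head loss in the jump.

Fr₁ = V₁/√(g·y₁) = 16.7/√(9.81×0.858) = 5.76.
Sequent-depth ratio: y₂/y₁ = ½[√(1 + 8Fr₁²) − 1] = ½[√266.1 − 1] = 7.66.
y₂ = 7.66 × 0.858 = 6.57 m.
Head loss: ΔE = (y₂ − y₁)³/(4y₁y₂) = (6.57 − 0.858)³/(4×0.858×6.57) = 186/22.5 = 8.26 m.

ΔE = 8.26 m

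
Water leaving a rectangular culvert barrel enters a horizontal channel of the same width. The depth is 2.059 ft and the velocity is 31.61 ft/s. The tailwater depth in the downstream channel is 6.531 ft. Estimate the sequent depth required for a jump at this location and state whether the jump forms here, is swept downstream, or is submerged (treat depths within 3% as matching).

y₂ = 10.32 ft; the jump is swept downstream

Fr₁ = V₁/√(g·y₁) = 31.61/√(32.2×2.059) = 3.882.
Conjugate-depth relation: y₂/y₁ = ½[√(1 + 8Fr₁²) − 1] = ½[√121.57 − 1] = 5.013.
y₂ = 5.013 × 2.059 = 10.32 ft.
Tailwater y_tw = 6.531 ft: y_tw < y₂, so the jump is swept downstream.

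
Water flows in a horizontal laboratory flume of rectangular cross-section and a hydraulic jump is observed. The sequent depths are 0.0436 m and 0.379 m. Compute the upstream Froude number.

For a rectangular channel the momentum equation gives q² = ½·g·y₁·y₂·(y₁ + y₂) = ½×9.81×0.0436×0.379×0.423 = 0.0343.
q = √0.0343 = 0.185 m²/s.
V₁ = q/y₁ = 4.24 m/s; Fr₁ = V₁/√(g·y₁) = 6.49.

Fr₁ = 6.49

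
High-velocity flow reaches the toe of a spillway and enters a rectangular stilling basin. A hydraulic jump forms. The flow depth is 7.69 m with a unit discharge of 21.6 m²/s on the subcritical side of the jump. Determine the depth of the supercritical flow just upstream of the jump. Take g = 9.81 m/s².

y₁ = 1.37 m

V₂ = q/y₂ = 21.6/7.69 = 2.81 m/s; Fr₂ = V₂/√(g·y₂) = 0.323.
The Bélanger relation is symmetric: y₁/y₂ = ½[√(1 + 8Fr₂²) − 1] = ½[√1.837 − 1] = 0.178.
y₁ = 0.178 × 7.69 = 1.37 m.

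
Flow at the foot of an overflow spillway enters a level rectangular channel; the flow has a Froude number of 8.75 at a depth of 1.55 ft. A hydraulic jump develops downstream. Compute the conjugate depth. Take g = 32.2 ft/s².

y₂ = 18.4 ft

Fr₁ = 8.75 (given).
Sequent-depth ratio: y₂/y₁ = ½[√(1 + 8Fr₁²) − 1] = ½[√613.5 − 1] = 11.9.
y₂ = 11.9 × 1.55 = 18.4 ft.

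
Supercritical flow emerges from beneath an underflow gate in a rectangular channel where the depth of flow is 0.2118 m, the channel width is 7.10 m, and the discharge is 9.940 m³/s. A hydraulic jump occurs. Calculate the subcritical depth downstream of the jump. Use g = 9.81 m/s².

y₂ = 1.272 m

q = Q/b = 9.940/7.10 = 1.400 m²/s; V₁ = q/y₁ = 6.610 m/s. Fr₁ = V₁/√(g·y₁) = 4.586.
Sequent-depth ratio: y₂/y₁ = ½[√(1 + 8Fr₁²) − 1] = ½[√169.23 − 1] = 6.004.
y₂ = 6.004 × 0.2118 = 1.272 m.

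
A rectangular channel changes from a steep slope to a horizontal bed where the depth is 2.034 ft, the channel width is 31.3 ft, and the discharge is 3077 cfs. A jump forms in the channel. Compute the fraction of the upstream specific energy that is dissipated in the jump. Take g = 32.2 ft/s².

q = Q/b = 3077/31.3 = 98.31 ft²/s; V₁ = q/y₁ = 48.33 ft/s. Fr₁ = V₁/√(g·y₁) = 5.972.
Conjugate-depth relation: y₂/y₁ = ½[√(1 + 8Fr₁²) − 1] = ½[√286.33 − 1] = 7.961.
y₂ = 7.961 × 2.034 = 16.19 ft.
E₁ = y₁ + V₁²/2g = 38.31 ft. ΔE = (y₂ − y₁)³/(4y₁y₂) = 21.54 ft. ΔE/E₁ = 21.54/38.31 = 0.562.

ΔE/E₁ = 0.562 (56.2%)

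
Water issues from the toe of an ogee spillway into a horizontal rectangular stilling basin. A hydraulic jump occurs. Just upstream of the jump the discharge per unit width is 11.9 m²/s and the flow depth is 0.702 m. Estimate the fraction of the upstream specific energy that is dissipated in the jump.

V₁ = q/y₁ = 11.9/0.702 = 17.0 m/s. Fr₁ = V₁/√(g·y₁) = 17.0/√(9.81×0.702) = 6.46.
Conjugate-depth relation: y₂/y₁ = ½[√(1 + 8Fr₁²) − 1] = ½[√334.8 − 1] = 8.65.
y₂ = 8.65 × 0.702 = 6.07 m.
E₁ = y₁ + V₁²/2g = 15.3 m. ΔE = (y₂ − y₁)³/(4y₁y₂) = 9.08 m. ΔE/E₁ = 9.08/15.3 = 0.592.

ΔE/E₁ = 0.592 (59.2%)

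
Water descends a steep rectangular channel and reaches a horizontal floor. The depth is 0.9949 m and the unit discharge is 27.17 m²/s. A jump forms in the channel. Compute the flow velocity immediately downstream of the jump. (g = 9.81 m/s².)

V₁ = q/y₁ = 27.17/0.9949 = 27.31 m/s. Fr₁ = V₁/√(g·y₁) = 27.31/√(9.81×0.9949) = 8.742.
Bélanger equation: y₂/y₁ = ½[√(1 + 8Fr₁²) − 1] = ½[√612.31 − 1] = 11.87.
y₂ = 11.87 × 0.9949 = 11.81 m.
V₂ = q/y₂ = 27.17/11.81 = 2.300 m/s.

V₂ = 2.300 m/s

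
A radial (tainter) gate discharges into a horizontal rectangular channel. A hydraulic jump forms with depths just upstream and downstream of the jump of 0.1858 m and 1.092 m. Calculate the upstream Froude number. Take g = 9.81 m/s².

Fr₁ = 4.496

For a rectangular channel the momentum equation gives q² = ½·g·y₁·y₂·(y₁ + y₂) = ½×9.81×0.1858×1.092×1.278 = 1.272.
q = √1.272 = 1.128 m²/s.
V₁ = q/y₁ = 6.069 m/s; Fr₁ = V₁/√(g·y₁) = 4.496.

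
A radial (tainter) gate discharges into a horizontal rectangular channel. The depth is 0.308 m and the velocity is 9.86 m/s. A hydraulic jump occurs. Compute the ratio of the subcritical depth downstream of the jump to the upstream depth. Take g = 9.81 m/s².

y₂/y₁ = 7.54

Fr₁ = V₁/√(g·y₁) = 9.86/√(9.81×0.308) = 5.67.
Conjugate-depth relation: y₂/y₁ = ½[√(1 + 8Fr₁²) − 1] = ½[√258.4 − 1] = 7.54.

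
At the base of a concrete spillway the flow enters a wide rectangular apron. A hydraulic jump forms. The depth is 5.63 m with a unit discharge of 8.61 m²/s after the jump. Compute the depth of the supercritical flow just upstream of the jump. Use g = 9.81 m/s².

y₁ = 0.442 m

V₂ = q/y₂ = 8.61/5.63 = 1.53 m/s; Fr₂ = V₂/√(g·y₂) = 0.206.
Since the conjugate-depth ratio holds either way, y₁/y₂ = ½[√(1 + 8Fr₂²) − 1] = ½[√1.339 − 1] = 0.0785.
y₁ = 0.0785 × 5.63 = 0.442 m.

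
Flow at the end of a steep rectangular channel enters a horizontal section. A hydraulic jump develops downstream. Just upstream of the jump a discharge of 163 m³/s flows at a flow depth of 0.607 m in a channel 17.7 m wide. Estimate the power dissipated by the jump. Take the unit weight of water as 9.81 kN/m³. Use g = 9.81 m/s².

P = 11395 kW

q = Q/b = 163/17.7 = 9.21 m²/s; V₁ = q/y₁ = 15.2 m/s. Fr₁ = V₁/√(g·y₁) = 6.22.
From the momentum equation for a rectangular channel, y₂/y₁ = ½[√(1 + 8Fr₁²) − 1] = ½[√310.2 − 1] = 8.31.
y₂ = 8.31 × 0.607 = 5.04 m.
V₂ = q/y₂ = 9.21/5.04 = 1.83 m/s. E₁ = y₁ + V₁²/2g = 12.3 m; E₂ = y₂ + V₂²/2g = 5.21 m. ΔE = E₁ − E₂ = 7.13 m.
P = γ·Q·ΔE = 9.81 × 163 × 7.13 = 11395 kW.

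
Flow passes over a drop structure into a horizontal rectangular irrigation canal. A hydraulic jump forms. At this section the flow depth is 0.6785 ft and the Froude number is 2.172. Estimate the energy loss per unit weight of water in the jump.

ΔE = 0.2721 ft

Fr₁ = 2.172 (given).
Bélanger equation: y₂/y₁ = ½[√(1 + 8Fr₁²) − 1] = ½[√38.741 − 1] = 2.612.
y₂ = 2.612 × 0.6785 = 1.772 ft.
Head loss: ΔE = (y₂ − y₁)³/(4y₁y₂) = (1.772 − 0.6785)³/(4×0.6785×1.772) = 1.309/4.810 = 0.2721 ft.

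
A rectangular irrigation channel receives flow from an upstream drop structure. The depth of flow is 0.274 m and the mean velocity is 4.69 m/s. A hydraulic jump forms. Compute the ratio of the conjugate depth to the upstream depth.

y₂/y₁ = 3.58

Fr₁ = V₁/√(g·y₁) = 4.69/√(9.81×0.274) = 2.86.
By Bélanger, y₂/y₁ = ½[√(1 + 8Fr₁²) − 1] = ½[√66.47 − 1] = 3.58.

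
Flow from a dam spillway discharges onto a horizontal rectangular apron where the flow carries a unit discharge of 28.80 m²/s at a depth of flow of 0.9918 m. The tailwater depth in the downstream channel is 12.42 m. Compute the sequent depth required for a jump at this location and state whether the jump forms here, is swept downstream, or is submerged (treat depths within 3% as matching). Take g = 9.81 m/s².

V₁ = q/y₁ = 28.80/0.9918 = 29.04 m/s. Fr₁ = V₁/√(g·y₁) = 29.04/√(9.81×0.9918) = 9.309.
By Bélanger, y₂/y₁ = ½[√(1 + 8Fr₁²) − 1] = ½[√694.32 − 1] = 12.67.
y₂ = 12.67 × 0.9918 = 12.57 m.
Tailwater y_tw = 12.42 m: y_tw ≈ y₂, so the jump forms here.

y₂ = 12.57 m; the jump forms here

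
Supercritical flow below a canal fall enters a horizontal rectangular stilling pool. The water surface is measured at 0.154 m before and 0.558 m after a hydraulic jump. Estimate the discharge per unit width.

q = 0.548 m²/s

For a rectangular channel the momentum equation gives q² = ½·g·y₁·y₂·(y₁ + y₂) = ½×9.81×0.154×0.558×0.712 = 0.300.
q = √0.300 = 0.548 m²/s.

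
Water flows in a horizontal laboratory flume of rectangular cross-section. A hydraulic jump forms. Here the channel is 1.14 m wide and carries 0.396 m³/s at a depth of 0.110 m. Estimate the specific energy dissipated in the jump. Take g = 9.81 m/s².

ΔE = 0.162 m

q = Q/b = 0.396/1.14 = 0.347 m²/s; V₁ = q/y₁ = 3.16 m/s. Fr₁ = V₁/√(g·y₁) = 3.04.
By Bélanger, y₂/y₁ = ½[√(1 + 8Fr₁²) − 1] = ½[√74.93 − 1] = 3.83.
y₂ = 3.83 × 0.110 = 0.421 m.
Head loss: ΔE = (y₂ − y₁)³/(4y₁y₂) = (0.421 − 0.110)³/(4×0.110×0.421) = 0.0301/0.185 = 0.162 m.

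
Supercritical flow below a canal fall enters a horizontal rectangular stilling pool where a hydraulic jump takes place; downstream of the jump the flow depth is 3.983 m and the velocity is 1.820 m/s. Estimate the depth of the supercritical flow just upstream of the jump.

y₁ = 0.5884 m

Fr₂ = V₂/√(g·y₂) = 1.820/√(9.81×3.983) = 0.2912.
Applying the sequent-depth relation in reverse, y₁/y₂ = ½[√(1 + 8Fr₂²) − 1] = ½[√1.6782 − 1] = 0.1477.
y₁ = 0.1477 × 3.983 = 0.5884 m.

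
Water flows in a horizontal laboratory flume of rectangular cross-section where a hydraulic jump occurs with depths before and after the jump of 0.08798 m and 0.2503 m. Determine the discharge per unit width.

q = 0.1912 m²/s

For a rectangular channel the momentum equation gives q² = ½·g·y₁·y₂·(y₁ + y₂) = ½×9.81×0.08798×0.2503×0.3383 = 0.03654.
q = √0.03654 = 0.1912 m²/s.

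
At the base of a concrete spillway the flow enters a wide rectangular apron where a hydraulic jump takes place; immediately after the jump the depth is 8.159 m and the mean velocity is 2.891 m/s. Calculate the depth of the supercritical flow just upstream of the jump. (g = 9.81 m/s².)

y₁ = 1.447 m

Fr₂ = V₂/√(g·y₂) = 2.891/√(9.81×8.159) = 0.3231.
The Bélanger relation is symmetric: y₁/y₂ = ½[√(1 + 8Fr₂²) − 1] = ½[√1.8354 − 1] = 0.1774.
y₁ = 0.1774 × 8.159 = 1.447 m.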